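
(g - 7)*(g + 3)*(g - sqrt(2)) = g^3 - 4*g^2 - sqrt(2)*g^2 - 21*g + 4*sqrt(2)*g + 21*sqrt(2)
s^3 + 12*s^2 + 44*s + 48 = (s + 2)*(s + 4)*(s + 6)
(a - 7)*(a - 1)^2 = a^3 - 9*a^2 + 15*a - 7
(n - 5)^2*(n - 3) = n^3 - 13*n^2 + 55*n - 75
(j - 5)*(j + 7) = j^2 + 2*j - 35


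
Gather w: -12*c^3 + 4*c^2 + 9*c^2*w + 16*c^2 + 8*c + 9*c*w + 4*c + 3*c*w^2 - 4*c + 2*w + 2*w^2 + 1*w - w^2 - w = -12*c^3 + 20*c^2 + 8*c + w^2*(3*c + 1) + w*(9*c^2 + 9*c + 2)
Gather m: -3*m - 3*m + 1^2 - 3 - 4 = -6*m - 6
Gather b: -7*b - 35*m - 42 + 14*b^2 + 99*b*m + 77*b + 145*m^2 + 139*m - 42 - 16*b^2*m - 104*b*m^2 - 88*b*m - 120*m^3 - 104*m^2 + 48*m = b^2*(14 - 16*m) + b*(-104*m^2 + 11*m + 70) - 120*m^3 + 41*m^2 + 152*m - 84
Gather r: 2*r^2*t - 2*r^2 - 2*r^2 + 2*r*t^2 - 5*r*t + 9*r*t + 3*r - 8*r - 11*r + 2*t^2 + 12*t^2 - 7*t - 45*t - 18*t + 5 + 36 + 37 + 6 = r^2*(2*t - 4) + r*(2*t^2 + 4*t - 16) + 14*t^2 - 70*t + 84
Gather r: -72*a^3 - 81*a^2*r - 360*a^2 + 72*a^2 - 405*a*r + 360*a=-72*a^3 - 288*a^2 + 360*a + r*(-81*a^2 - 405*a)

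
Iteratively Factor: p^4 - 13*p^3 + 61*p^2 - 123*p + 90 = (p - 3)*(p^3 - 10*p^2 + 31*p - 30) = (p - 5)*(p - 3)*(p^2 - 5*p + 6) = (p - 5)*(p - 3)^2*(p - 2)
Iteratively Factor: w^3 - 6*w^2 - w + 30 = (w - 3)*(w^2 - 3*w - 10) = (w - 3)*(w + 2)*(w - 5)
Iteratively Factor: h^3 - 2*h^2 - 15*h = (h)*(h^2 - 2*h - 15) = h*(h - 5)*(h + 3)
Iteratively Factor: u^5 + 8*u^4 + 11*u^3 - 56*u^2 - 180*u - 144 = (u + 2)*(u^4 + 6*u^3 - u^2 - 54*u - 72) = (u + 2)*(u + 3)*(u^3 + 3*u^2 - 10*u - 24) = (u - 3)*(u + 2)*(u + 3)*(u^2 + 6*u + 8) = (u - 3)*(u + 2)^2*(u + 3)*(u + 4)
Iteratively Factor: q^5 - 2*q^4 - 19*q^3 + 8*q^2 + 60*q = (q - 5)*(q^4 + 3*q^3 - 4*q^2 - 12*q) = q*(q - 5)*(q^3 + 3*q^2 - 4*q - 12) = q*(q - 5)*(q - 2)*(q^2 + 5*q + 6) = q*(q - 5)*(q - 2)*(q + 2)*(q + 3)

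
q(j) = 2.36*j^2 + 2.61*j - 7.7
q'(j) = 4.72*j + 2.61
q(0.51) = -5.76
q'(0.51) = 5.02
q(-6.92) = 87.25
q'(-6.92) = -30.05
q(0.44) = -6.09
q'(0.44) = 4.69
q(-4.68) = 31.77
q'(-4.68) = -19.48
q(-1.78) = -4.87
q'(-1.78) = -5.79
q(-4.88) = 35.77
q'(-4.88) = -20.42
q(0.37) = -6.41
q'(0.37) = 4.36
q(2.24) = 9.99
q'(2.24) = 13.18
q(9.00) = 206.95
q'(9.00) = 45.09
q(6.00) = 92.92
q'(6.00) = 30.93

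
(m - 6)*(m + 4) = m^2 - 2*m - 24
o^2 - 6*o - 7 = (o - 7)*(o + 1)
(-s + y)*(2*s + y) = -2*s^2 + s*y + y^2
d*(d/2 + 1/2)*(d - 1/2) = d^3/2 + d^2/4 - d/4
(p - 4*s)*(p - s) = p^2 - 5*p*s + 4*s^2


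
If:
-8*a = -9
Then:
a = 9/8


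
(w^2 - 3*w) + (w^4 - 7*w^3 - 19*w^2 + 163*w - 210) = w^4 - 7*w^3 - 18*w^2 + 160*w - 210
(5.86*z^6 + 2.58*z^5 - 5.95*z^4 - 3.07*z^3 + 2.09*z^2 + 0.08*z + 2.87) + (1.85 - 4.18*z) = 5.86*z^6 + 2.58*z^5 - 5.95*z^4 - 3.07*z^3 + 2.09*z^2 - 4.1*z + 4.72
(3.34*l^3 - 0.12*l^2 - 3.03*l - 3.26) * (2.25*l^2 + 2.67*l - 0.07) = 7.515*l^5 + 8.6478*l^4 - 7.3717*l^3 - 15.4167*l^2 - 8.4921*l + 0.2282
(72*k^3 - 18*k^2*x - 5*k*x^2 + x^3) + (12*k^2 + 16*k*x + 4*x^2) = 72*k^3 - 18*k^2*x + 12*k^2 - 5*k*x^2 + 16*k*x + x^3 + 4*x^2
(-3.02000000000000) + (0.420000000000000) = -2.60000000000000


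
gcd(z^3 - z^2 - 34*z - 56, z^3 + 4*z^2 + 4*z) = z + 2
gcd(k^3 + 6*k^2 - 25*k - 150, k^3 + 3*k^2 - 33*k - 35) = k - 5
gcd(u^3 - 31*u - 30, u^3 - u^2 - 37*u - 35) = u^2 + 6*u + 5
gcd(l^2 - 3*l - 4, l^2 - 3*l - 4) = l^2 - 3*l - 4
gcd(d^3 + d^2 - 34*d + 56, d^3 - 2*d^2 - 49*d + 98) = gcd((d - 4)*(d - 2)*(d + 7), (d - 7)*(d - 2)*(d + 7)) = d^2 + 5*d - 14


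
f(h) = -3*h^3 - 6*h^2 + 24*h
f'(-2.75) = -11.06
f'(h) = -9*h^2 - 12*h + 24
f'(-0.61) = 27.97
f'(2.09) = -40.39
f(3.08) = -70.65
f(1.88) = 3.98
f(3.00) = -63.00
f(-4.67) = 62.61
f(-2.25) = -50.20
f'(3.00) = -93.00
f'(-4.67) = -116.24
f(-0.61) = -16.19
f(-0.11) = -2.71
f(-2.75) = -48.98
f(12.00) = -5760.00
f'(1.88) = -30.37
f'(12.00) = -1416.00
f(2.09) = -3.44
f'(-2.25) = 5.44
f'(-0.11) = 25.21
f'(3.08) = -98.34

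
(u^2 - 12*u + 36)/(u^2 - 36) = (u - 6)/(u + 6)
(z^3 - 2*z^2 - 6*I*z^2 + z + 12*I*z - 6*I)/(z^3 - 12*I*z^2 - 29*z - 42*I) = (z^2 - 2*z + 1)/(z^2 - 6*I*z + 7)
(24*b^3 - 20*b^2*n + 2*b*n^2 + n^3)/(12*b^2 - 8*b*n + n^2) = (12*b^2 - 4*b*n - n^2)/(6*b - n)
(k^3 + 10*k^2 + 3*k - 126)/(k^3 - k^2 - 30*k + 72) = (k + 7)/(k - 4)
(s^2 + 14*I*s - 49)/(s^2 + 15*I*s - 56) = (s + 7*I)/(s + 8*I)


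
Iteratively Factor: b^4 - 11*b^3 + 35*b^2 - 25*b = (b - 1)*(b^3 - 10*b^2 + 25*b) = b*(b - 1)*(b^2 - 10*b + 25) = b*(b - 5)*(b - 1)*(b - 5)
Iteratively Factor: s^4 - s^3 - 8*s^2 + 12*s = (s - 2)*(s^3 + s^2 - 6*s) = (s - 2)*(s + 3)*(s^2 - 2*s) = (s - 2)^2*(s + 3)*(s)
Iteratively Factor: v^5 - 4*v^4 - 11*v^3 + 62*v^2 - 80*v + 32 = (v - 4)*(v^4 - 11*v^2 + 18*v - 8) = (v - 4)*(v - 1)*(v^3 + v^2 - 10*v + 8) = (v - 4)*(v - 1)^2*(v^2 + 2*v - 8) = (v - 4)*(v - 1)^2*(v + 4)*(v - 2)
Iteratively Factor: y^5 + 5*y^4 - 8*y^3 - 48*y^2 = (y + 4)*(y^4 + y^3 - 12*y^2) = y*(y + 4)*(y^3 + y^2 - 12*y) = y^2*(y + 4)*(y^2 + y - 12) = y^2*(y - 3)*(y + 4)*(y + 4)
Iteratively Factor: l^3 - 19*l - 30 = (l - 5)*(l^2 + 5*l + 6) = (l - 5)*(l + 3)*(l + 2)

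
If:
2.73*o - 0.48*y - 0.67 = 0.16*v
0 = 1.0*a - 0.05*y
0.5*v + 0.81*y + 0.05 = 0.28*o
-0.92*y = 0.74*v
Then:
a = 0.01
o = 0.26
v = -0.15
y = 0.12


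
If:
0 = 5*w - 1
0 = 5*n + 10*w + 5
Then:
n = -7/5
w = 1/5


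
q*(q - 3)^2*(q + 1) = q^4 - 5*q^3 + 3*q^2 + 9*q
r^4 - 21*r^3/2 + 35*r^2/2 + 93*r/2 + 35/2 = (r - 7)*(r - 5)*(r + 1/2)*(r + 1)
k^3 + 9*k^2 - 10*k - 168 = (k - 4)*(k + 6)*(k + 7)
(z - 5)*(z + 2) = z^2 - 3*z - 10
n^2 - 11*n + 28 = (n - 7)*(n - 4)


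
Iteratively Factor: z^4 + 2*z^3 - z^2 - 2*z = (z + 1)*(z^3 + z^2 - 2*z) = z*(z + 1)*(z^2 + z - 2) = z*(z + 1)*(z + 2)*(z - 1)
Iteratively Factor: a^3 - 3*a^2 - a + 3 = (a - 3)*(a^2 - 1) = (a - 3)*(a - 1)*(a + 1)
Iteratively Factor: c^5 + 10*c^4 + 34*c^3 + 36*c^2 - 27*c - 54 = (c + 2)*(c^4 + 8*c^3 + 18*c^2 - 27) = (c + 2)*(c + 3)*(c^3 + 5*c^2 + 3*c - 9) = (c + 2)*(c + 3)^2*(c^2 + 2*c - 3) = (c - 1)*(c + 2)*(c + 3)^2*(c + 3)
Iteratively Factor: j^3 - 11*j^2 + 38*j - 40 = (j - 5)*(j^2 - 6*j + 8) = (j - 5)*(j - 2)*(j - 4)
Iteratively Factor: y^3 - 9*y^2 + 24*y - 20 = (y - 2)*(y^2 - 7*y + 10) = (y - 5)*(y - 2)*(y - 2)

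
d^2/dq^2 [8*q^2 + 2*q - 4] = 16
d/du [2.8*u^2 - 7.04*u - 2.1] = 5.6*u - 7.04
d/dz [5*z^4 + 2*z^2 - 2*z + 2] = 20*z^3 + 4*z - 2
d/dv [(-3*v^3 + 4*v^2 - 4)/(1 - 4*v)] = (24*v^3 - 25*v^2 + 8*v - 16)/(16*v^2 - 8*v + 1)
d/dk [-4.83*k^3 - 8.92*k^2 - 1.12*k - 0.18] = -14.49*k^2 - 17.84*k - 1.12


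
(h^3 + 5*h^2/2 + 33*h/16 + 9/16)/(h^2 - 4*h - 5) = (16*h^2 + 24*h + 9)/(16*(h - 5))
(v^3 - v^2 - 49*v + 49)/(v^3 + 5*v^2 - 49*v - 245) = (v - 1)/(v + 5)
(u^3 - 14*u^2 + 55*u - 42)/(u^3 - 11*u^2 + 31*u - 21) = (u - 6)/(u - 3)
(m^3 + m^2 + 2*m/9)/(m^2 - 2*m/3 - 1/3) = m*(3*m + 2)/(3*(m - 1))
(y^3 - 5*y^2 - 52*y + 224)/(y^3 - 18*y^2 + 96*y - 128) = (y^2 + 3*y - 28)/(y^2 - 10*y + 16)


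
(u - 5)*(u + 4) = u^2 - u - 20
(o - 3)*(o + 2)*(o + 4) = o^3 + 3*o^2 - 10*o - 24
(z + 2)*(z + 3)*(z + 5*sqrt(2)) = z^3 + 5*z^2 + 5*sqrt(2)*z^2 + 6*z + 25*sqrt(2)*z + 30*sqrt(2)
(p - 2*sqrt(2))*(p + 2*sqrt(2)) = p^2 - 8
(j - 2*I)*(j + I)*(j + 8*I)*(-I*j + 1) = -I*j^4 + 8*j^3 - 3*I*j^2 + 26*j + 16*I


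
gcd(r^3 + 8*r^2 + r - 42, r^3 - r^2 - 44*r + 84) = r^2 + 5*r - 14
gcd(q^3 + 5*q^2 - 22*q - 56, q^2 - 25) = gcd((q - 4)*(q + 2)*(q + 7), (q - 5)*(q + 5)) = 1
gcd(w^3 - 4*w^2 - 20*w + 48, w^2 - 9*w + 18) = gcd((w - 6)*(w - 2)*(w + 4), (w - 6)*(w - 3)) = w - 6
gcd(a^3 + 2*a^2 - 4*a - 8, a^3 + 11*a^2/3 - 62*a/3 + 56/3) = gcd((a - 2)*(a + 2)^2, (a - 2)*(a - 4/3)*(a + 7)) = a - 2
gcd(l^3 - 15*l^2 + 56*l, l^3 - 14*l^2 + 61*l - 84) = l - 7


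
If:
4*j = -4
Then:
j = -1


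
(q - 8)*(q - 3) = q^2 - 11*q + 24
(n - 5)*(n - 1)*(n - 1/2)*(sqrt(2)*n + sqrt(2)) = sqrt(2)*n^4 - 11*sqrt(2)*n^3/2 + 3*sqrt(2)*n^2/2 + 11*sqrt(2)*n/2 - 5*sqrt(2)/2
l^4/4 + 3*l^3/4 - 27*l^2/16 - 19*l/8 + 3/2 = (l/4 + 1)*(l - 2)*(l - 1/2)*(l + 3/2)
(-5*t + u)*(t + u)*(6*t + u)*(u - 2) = -30*t^3*u + 60*t^3 - 29*t^2*u^2 + 58*t^2*u + 2*t*u^3 - 4*t*u^2 + u^4 - 2*u^3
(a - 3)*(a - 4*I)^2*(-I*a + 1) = -I*a^4 - 7*a^3 + 3*I*a^3 + 21*a^2 + 8*I*a^2 - 16*a - 24*I*a + 48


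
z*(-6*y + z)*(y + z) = -6*y^2*z - 5*y*z^2 + z^3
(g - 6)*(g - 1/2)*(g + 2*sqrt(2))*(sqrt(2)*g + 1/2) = sqrt(2)*g^4 - 13*sqrt(2)*g^3/2 + 9*g^3/2 - 117*g^2/4 + 4*sqrt(2)*g^2 - 13*sqrt(2)*g/2 + 27*g/2 + 3*sqrt(2)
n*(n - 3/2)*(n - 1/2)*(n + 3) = n^4 + n^3 - 21*n^2/4 + 9*n/4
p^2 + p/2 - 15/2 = (p - 5/2)*(p + 3)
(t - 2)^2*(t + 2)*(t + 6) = t^4 + 4*t^3 - 16*t^2 - 16*t + 48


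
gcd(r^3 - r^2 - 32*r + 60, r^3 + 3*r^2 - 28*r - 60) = r^2 + r - 30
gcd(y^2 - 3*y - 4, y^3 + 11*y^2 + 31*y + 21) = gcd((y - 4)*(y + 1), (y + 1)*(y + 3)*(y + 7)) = y + 1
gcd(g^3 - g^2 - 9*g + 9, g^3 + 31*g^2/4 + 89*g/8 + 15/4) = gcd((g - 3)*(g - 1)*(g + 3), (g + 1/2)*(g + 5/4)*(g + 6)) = 1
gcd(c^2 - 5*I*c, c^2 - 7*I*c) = c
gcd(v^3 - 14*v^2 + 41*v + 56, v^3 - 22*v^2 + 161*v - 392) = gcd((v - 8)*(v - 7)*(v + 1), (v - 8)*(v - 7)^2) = v^2 - 15*v + 56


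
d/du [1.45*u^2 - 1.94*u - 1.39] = 2.9*u - 1.94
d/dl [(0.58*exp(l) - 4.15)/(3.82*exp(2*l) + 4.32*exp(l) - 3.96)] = (-2.2156*exp(2*l) + 31.706*exp(l) + 15.6312)*exp(l)/(14.5924*exp(4*l) + 33.0048*exp(3*l) - 11.592*exp(2*l) - 34.2144*exp(l) + 15.6816)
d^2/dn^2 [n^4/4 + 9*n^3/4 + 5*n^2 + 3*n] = 3*n^2 + 27*n/2 + 10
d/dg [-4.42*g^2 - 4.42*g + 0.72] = -8.84*g - 4.42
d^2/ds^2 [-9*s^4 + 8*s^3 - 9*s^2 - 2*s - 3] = -108*s^2 + 48*s - 18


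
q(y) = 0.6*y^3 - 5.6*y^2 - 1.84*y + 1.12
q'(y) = 1.8*y^2 - 11.2*y - 1.84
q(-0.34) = 1.07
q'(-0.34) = 2.18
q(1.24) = -8.63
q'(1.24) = -12.96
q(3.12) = -40.91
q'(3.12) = -19.26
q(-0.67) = -0.34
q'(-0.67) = 6.47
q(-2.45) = -36.81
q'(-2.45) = 36.40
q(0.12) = 0.82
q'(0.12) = -3.16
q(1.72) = -15.56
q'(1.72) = -15.78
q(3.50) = -48.20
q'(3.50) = -18.99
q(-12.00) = -1820.00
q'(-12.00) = 391.76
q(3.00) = -38.60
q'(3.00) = -19.24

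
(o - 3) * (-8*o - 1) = -8*o^2 + 23*o + 3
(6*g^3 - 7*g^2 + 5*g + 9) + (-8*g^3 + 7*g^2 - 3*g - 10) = -2*g^3 + 2*g - 1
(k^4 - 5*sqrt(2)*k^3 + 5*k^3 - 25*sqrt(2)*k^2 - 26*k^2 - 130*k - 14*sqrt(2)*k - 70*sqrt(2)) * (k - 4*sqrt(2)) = k^5 - 9*sqrt(2)*k^4 + 5*k^4 - 45*sqrt(2)*k^3 + 14*k^3 + 70*k^2 + 90*sqrt(2)*k^2 + 112*k + 450*sqrt(2)*k + 560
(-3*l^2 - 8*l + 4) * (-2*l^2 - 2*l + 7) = 6*l^4 + 22*l^3 - 13*l^2 - 64*l + 28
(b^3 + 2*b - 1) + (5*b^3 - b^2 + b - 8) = 6*b^3 - b^2 + 3*b - 9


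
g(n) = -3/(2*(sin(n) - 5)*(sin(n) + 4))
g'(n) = 3*cos(n)/(2*(sin(n) - 5)*(sin(n) + 4)^2) + 3*cos(n)/(2*(sin(n) - 5)^2*(sin(n) + 4))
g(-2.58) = 0.08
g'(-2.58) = 0.01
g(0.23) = 0.07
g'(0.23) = -0.00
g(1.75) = 0.07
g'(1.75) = -0.00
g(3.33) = 0.08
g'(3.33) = 0.01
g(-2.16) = 0.08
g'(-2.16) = 0.01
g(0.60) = 0.07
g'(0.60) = 0.00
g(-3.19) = 0.07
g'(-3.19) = 0.00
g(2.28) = 0.07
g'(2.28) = -0.00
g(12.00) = 0.08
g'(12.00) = -0.00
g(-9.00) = 0.08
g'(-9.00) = 0.01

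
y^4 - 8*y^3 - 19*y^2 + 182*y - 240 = (y - 8)*(y - 3)*(y - 2)*(y + 5)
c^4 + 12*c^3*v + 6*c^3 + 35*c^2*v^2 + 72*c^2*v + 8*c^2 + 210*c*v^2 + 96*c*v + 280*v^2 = (c + 2)*(c + 4)*(c + 5*v)*(c + 7*v)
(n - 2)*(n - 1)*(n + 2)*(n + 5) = n^4 + 4*n^3 - 9*n^2 - 16*n + 20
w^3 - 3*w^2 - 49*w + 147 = (w - 7)*(w - 3)*(w + 7)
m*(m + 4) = m^2 + 4*m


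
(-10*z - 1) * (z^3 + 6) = -10*z^4 - z^3 - 60*z - 6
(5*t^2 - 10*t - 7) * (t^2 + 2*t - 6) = 5*t^4 - 57*t^2 + 46*t + 42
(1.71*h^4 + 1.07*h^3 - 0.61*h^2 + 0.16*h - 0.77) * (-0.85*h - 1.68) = -1.4535*h^5 - 3.7823*h^4 - 1.2791*h^3 + 0.8888*h^2 + 0.3857*h + 1.2936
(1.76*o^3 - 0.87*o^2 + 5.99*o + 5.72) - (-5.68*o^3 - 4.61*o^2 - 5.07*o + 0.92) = 7.44*o^3 + 3.74*o^2 + 11.06*o + 4.8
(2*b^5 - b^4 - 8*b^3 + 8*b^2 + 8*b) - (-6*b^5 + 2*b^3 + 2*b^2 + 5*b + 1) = 8*b^5 - b^4 - 10*b^3 + 6*b^2 + 3*b - 1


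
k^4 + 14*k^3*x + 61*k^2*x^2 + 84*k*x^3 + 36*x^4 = (k + x)^2*(k + 6*x)^2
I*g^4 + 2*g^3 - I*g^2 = g^2*(g - I)*(I*g + 1)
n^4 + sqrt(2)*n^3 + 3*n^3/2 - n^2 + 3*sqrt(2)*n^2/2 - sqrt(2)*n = n*(n - 1/2)*(n + 2)*(n + sqrt(2))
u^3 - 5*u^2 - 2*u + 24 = (u - 4)*(u - 3)*(u + 2)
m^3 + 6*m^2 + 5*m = m*(m + 1)*(m + 5)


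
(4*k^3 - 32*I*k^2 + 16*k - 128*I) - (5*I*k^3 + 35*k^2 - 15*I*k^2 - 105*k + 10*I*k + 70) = 4*k^3 - 5*I*k^3 - 35*k^2 - 17*I*k^2 + 121*k - 10*I*k - 70 - 128*I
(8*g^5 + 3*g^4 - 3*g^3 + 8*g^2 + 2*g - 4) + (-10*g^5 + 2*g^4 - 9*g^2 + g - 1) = -2*g^5 + 5*g^4 - 3*g^3 - g^2 + 3*g - 5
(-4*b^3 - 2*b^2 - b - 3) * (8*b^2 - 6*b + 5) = -32*b^5 + 8*b^4 - 16*b^3 - 28*b^2 + 13*b - 15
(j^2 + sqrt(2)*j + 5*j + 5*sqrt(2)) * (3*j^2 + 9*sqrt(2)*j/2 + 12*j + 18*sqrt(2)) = 3*j^4 + 15*sqrt(2)*j^3/2 + 27*j^3 + 69*j^2 + 135*sqrt(2)*j^2/2 + 81*j + 150*sqrt(2)*j + 180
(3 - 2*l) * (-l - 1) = 2*l^2 - l - 3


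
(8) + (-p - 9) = -p - 1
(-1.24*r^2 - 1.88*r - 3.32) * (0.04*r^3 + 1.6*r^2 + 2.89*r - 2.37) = -0.0496*r^5 - 2.0592*r^4 - 6.7244*r^3 - 7.8064*r^2 - 5.1392*r + 7.8684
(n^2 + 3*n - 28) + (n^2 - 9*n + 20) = 2*n^2 - 6*n - 8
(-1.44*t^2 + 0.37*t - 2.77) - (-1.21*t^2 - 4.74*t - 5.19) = -0.23*t^2 + 5.11*t + 2.42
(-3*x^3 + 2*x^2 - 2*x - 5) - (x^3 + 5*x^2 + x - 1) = -4*x^3 - 3*x^2 - 3*x - 4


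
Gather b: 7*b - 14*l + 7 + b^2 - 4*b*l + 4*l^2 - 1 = b^2 + b*(7 - 4*l) + 4*l^2 - 14*l + 6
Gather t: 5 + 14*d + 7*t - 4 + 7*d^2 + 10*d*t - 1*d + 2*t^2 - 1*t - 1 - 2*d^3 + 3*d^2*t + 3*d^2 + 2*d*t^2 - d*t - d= -2*d^3 + 10*d^2 + 12*d + t^2*(2*d + 2) + t*(3*d^2 + 9*d + 6)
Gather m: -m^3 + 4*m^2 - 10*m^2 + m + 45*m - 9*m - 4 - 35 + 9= -m^3 - 6*m^2 + 37*m - 30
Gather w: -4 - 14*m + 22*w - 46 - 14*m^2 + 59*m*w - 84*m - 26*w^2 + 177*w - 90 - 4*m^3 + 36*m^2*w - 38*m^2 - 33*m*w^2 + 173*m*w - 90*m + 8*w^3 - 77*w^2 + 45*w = -4*m^3 - 52*m^2 - 188*m + 8*w^3 + w^2*(-33*m - 103) + w*(36*m^2 + 232*m + 244) - 140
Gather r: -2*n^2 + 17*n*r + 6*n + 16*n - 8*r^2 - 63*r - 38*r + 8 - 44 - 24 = -2*n^2 + 22*n - 8*r^2 + r*(17*n - 101) - 60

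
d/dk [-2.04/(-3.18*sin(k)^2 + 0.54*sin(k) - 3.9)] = (1.1016 - 12.9744*sin(k))*cos(k)/(3.18*sin(k)^2 - 0.54*sin(k) + 3.9)^2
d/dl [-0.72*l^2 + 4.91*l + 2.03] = 4.91 - 1.44*l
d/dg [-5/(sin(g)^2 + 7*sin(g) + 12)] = 5*(2*sin(g) + 7)*cos(g)/(sin(g)^2 + 7*sin(g) + 12)^2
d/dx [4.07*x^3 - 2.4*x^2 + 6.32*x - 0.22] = 12.21*x^2 - 4.8*x + 6.32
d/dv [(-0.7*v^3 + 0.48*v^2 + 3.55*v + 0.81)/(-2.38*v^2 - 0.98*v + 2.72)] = (1.666*v^4 + 1.372*v^3 + 2.2666*v^2 + 6.4668*v + 10.4498)/(5.6644*v^4 + 4.6648*v^3 - 11.9868*v^2 - 5.3312*v + 7.3984)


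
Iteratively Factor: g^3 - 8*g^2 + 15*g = (g - 5)*(g^2 - 3*g) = g*(g - 5)*(g - 3)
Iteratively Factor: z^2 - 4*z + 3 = (z - 1)*(z - 3)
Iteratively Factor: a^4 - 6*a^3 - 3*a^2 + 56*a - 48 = (a - 4)*(a^3 - 2*a^2 - 11*a + 12) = (a - 4)*(a + 3)*(a^2 - 5*a + 4) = (a - 4)^2*(a + 3)*(a - 1)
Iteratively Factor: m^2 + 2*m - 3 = (m + 3)*(m - 1)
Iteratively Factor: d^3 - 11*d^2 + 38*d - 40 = (d - 2)*(d^2 - 9*d + 20) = (d - 4)*(d - 2)*(d - 5)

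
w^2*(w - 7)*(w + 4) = w^4 - 3*w^3 - 28*w^2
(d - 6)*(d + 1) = d^2 - 5*d - 6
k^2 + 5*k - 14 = (k - 2)*(k + 7)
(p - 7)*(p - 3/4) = p^2 - 31*p/4 + 21/4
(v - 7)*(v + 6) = v^2 - v - 42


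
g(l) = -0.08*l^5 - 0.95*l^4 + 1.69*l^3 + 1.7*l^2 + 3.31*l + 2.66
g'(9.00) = -4950.02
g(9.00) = -9554.71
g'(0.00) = 3.31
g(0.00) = 2.66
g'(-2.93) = 102.98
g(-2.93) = -87.69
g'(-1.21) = 12.49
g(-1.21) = -3.68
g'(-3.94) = 204.65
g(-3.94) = -240.33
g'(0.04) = 3.45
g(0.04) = 2.80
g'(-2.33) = 59.19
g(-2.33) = -39.71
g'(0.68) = 6.69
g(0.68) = 6.01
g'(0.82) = 7.23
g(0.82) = 6.99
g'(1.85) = -1.79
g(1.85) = 12.44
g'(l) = -0.4*l^4 - 3.8*l^3 + 5.07*l^2 + 3.4*l + 3.31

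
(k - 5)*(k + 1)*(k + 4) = k^3 - 21*k - 20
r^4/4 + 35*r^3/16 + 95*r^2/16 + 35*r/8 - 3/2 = (r/4 + 1)*(r - 1/4)*(r + 2)*(r + 3)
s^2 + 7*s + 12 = (s + 3)*(s + 4)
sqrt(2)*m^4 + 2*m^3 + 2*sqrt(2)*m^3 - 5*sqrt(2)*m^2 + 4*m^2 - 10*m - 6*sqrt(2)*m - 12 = (m - 2)*(m + 3)*(m + sqrt(2))*(sqrt(2)*m + sqrt(2))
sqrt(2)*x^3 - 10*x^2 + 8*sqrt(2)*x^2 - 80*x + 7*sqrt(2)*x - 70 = (x + 7)*(x - 5*sqrt(2))*(sqrt(2)*x + sqrt(2))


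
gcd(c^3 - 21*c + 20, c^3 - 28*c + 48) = c - 4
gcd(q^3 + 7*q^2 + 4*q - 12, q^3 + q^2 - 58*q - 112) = q + 2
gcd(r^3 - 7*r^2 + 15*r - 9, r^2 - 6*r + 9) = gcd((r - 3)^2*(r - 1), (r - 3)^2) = r^2 - 6*r + 9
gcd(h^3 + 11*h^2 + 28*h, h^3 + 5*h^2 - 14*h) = h^2 + 7*h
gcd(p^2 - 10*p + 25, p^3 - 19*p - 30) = p - 5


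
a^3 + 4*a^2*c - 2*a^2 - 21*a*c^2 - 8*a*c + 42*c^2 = (a - 2)*(a - 3*c)*(a + 7*c)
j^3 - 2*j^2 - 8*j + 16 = (j - 2)*(j - 2*sqrt(2))*(j + 2*sqrt(2))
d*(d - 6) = d^2 - 6*d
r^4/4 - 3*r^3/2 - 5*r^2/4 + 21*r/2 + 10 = (r/4 + 1/2)*(r - 5)*(r - 4)*(r + 1)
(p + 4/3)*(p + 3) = p^2 + 13*p/3 + 4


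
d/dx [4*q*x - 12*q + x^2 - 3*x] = 4*q + 2*x - 3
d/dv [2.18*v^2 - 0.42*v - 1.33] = 4.36*v - 0.42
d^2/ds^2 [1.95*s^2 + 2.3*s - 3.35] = 3.90000000000000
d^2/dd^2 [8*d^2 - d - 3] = 16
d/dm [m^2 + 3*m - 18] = 2*m + 3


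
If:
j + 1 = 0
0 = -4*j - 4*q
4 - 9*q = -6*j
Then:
No Solution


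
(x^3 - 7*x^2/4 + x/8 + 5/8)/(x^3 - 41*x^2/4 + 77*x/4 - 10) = (x + 1/2)/(x - 8)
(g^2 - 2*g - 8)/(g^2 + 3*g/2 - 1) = 2*(g - 4)/(2*g - 1)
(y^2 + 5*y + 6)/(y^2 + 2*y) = (y + 3)/y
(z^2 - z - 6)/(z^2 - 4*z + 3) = (z + 2)/(z - 1)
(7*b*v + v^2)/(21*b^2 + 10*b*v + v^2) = v/(3*b + v)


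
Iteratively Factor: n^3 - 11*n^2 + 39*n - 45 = (n - 3)*(n^2 - 8*n + 15) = (n - 5)*(n - 3)*(n - 3)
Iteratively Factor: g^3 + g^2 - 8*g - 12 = (g + 2)*(g^2 - g - 6) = (g - 3)*(g + 2)*(g + 2)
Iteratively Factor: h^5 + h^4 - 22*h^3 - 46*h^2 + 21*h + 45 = (h + 1)*(h^4 - 22*h^2 - 24*h + 45) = (h + 1)*(h + 3)*(h^3 - 3*h^2 - 13*h + 15) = (h - 1)*(h + 1)*(h + 3)*(h^2 - 2*h - 15) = (h - 5)*(h - 1)*(h + 1)*(h + 3)*(h + 3)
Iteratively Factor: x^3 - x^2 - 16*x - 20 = (x - 5)*(x^2 + 4*x + 4) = (x - 5)*(x + 2)*(x + 2)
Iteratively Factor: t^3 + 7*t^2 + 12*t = (t + 4)*(t^2 + 3*t) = (t + 3)*(t + 4)*(t)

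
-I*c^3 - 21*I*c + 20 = (c - 5*I)*(c + 4*I)*(-I*c + 1)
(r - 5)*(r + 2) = r^2 - 3*r - 10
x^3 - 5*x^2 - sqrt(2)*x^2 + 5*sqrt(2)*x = x*(x - 5)*(x - sqrt(2))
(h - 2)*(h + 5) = h^2 + 3*h - 10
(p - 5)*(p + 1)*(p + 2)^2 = p^4 - 17*p^2 - 36*p - 20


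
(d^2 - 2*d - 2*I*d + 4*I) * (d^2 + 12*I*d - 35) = d^4 - 2*d^3 + 10*I*d^3 - 11*d^2 - 20*I*d^2 + 22*d + 70*I*d - 140*I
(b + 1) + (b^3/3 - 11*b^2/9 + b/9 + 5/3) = b^3/3 - 11*b^2/9 + 10*b/9 + 8/3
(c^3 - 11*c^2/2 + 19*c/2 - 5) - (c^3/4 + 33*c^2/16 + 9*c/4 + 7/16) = 3*c^3/4 - 121*c^2/16 + 29*c/4 - 87/16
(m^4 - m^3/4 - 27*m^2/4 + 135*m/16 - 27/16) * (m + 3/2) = m^5 + 5*m^4/4 - 57*m^3/8 - 27*m^2/16 + 351*m/32 - 81/32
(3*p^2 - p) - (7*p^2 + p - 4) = -4*p^2 - 2*p + 4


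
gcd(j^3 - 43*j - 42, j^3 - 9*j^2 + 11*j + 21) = j^2 - 6*j - 7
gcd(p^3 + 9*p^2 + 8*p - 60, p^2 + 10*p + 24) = p + 6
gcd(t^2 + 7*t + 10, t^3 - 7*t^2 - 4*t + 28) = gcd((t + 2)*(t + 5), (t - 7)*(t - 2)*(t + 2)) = t + 2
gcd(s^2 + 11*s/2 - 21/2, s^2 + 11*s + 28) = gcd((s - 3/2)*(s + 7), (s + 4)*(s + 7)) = s + 7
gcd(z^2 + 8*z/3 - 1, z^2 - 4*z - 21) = z + 3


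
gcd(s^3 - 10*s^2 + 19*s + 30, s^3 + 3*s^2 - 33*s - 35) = s^2 - 4*s - 5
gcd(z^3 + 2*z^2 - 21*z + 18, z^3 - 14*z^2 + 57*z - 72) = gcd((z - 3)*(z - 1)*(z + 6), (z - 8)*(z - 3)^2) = z - 3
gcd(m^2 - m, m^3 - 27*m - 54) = 1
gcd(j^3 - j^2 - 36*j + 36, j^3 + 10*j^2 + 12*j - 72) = j + 6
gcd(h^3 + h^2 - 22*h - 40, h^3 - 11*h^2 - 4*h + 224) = h + 4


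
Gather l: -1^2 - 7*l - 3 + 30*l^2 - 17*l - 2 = 30*l^2 - 24*l - 6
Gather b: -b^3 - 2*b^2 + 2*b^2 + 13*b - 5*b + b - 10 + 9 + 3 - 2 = -b^3 + 9*b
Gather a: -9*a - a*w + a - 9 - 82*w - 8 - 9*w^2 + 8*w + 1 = a*(-w - 8) - 9*w^2 - 74*w - 16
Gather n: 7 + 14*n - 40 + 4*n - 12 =18*n - 45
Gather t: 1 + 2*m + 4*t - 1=2*m + 4*t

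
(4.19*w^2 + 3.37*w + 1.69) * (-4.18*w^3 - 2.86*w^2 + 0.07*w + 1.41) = -17.5142*w^5 - 26.07*w^4 - 16.4091*w^3 + 1.3104*w^2 + 4.87*w + 2.3829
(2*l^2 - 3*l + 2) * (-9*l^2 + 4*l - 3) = -18*l^4 + 35*l^3 - 36*l^2 + 17*l - 6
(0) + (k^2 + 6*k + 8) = k^2 + 6*k + 8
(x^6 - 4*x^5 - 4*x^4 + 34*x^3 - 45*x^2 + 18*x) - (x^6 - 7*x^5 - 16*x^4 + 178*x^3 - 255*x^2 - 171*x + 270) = 3*x^5 + 12*x^4 - 144*x^3 + 210*x^2 + 189*x - 270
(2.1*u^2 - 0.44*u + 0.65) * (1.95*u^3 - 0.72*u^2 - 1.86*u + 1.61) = 4.095*u^5 - 2.37*u^4 - 2.3217*u^3 + 3.7314*u^2 - 1.9174*u + 1.0465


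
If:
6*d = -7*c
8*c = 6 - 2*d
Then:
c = 18/17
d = -21/17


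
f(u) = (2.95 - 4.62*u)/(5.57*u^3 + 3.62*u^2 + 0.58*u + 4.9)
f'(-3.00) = -0.12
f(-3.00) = -0.15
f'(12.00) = 0.00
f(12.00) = -0.01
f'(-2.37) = -0.33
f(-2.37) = -0.28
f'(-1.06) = -33.72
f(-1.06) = 4.57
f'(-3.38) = -0.08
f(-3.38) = -0.11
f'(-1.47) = -6.69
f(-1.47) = -1.67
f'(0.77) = -0.36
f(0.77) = -0.06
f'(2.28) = 0.04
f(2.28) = -0.08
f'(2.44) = 0.04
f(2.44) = -0.08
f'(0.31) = -1.04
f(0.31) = 0.27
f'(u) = (2.95 - 4.62*u)*(-16.71*u^2 - 7.24*u - 0.58)/(5.57*u^3 + 3.62*u^2 + 0.58*u + 4.9)^2 - 4.62/(5.57*u^3 + 3.62*u^2 + 0.58*u + 4.9)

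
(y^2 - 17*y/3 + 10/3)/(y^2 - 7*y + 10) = (y - 2/3)/(y - 2)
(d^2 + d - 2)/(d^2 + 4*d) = (d^2 + d - 2)/(d*(d + 4))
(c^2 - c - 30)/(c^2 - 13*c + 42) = (c + 5)/(c - 7)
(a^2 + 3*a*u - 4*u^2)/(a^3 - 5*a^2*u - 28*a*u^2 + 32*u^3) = 1/(a - 8*u)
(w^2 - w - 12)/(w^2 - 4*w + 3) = (w^2 - w - 12)/(w^2 - 4*w + 3)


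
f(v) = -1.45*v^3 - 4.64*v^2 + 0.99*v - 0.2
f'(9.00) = -434.88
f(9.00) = -1424.18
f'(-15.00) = -838.56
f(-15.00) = 3834.70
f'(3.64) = -90.42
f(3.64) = -128.01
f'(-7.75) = -188.36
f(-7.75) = 388.39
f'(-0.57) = 4.87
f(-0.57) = -2.00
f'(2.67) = -54.80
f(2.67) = -58.23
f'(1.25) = -17.41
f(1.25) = -9.04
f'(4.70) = -138.72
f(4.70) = -248.59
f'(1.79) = -29.56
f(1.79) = -21.61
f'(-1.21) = 5.85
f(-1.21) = -5.62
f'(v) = -4.35*v^2 - 9.28*v + 0.99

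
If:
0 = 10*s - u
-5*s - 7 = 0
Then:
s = -7/5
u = -14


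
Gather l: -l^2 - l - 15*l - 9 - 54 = -l^2 - 16*l - 63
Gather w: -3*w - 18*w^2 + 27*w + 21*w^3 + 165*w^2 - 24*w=21*w^3 + 147*w^2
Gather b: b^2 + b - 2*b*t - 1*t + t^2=b^2 + b*(1 - 2*t) + t^2 - t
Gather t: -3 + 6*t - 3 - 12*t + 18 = 12 - 6*t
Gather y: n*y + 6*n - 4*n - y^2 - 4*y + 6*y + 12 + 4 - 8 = 2*n - y^2 + y*(n + 2) + 8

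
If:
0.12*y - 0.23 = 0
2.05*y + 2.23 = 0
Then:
No Solution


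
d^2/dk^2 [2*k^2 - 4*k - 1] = 4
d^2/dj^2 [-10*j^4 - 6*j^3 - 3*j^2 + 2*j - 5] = -120*j^2 - 36*j - 6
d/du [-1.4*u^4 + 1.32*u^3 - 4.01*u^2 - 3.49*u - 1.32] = -5.6*u^3 + 3.96*u^2 - 8.02*u - 3.49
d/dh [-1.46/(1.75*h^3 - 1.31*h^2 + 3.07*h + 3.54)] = (7.665*h^2 - 3.8252*h + 4.4822)/(1.75*h^3 - 1.31*h^2 + 3.07*h + 3.54)^2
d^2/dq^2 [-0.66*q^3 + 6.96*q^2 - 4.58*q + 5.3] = 13.92 - 3.96*q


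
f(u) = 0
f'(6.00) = 0.00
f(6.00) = 0.00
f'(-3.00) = 0.00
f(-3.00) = 0.00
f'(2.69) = 0.00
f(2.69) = 0.00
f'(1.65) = 0.00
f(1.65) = 0.00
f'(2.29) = 0.00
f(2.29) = 0.00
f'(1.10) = 0.00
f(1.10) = 0.00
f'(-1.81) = 0.00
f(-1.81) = 0.00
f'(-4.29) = 0.00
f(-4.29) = 0.00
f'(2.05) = 0.00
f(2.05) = 0.00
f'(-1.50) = 0.00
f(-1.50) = 0.00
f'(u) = 0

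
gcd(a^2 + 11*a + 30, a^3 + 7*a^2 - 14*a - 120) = a^2 + 11*a + 30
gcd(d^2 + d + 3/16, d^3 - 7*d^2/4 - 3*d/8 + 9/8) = d + 3/4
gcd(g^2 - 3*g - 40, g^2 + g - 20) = g + 5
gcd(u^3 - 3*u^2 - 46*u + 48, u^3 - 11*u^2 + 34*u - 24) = u - 1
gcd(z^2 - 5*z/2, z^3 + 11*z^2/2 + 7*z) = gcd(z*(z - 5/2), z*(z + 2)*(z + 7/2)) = z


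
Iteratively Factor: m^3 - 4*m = (m - 2)*(m^2 + 2*m) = (m - 2)*(m + 2)*(m)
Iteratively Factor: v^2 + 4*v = (v)*(v + 4)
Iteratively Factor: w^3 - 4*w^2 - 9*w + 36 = (w - 3)*(w^2 - w - 12) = (w - 4)*(w - 3)*(w + 3)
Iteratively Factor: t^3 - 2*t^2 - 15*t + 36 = (t - 3)*(t^2 + t - 12) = (t - 3)*(t + 4)*(t - 3)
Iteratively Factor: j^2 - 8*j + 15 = (j - 3)*(j - 5)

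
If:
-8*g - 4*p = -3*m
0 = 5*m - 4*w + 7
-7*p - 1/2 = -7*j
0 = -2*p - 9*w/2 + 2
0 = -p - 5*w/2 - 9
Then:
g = -2321/40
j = 1275/14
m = -167/5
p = 91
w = -40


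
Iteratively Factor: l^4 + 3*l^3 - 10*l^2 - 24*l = (l + 2)*(l^3 + l^2 - 12*l) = l*(l + 2)*(l^2 + l - 12) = l*(l + 2)*(l + 4)*(l - 3)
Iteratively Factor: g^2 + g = (g + 1)*(g)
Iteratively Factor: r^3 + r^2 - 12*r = (r)*(r^2 + r - 12) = r*(r - 3)*(r + 4)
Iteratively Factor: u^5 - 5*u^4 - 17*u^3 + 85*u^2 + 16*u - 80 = (u + 1)*(u^4 - 6*u^3 - 11*u^2 + 96*u - 80) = (u - 4)*(u + 1)*(u^3 - 2*u^2 - 19*u + 20) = (u - 4)*(u + 1)*(u + 4)*(u^2 - 6*u + 5) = (u - 4)*(u - 1)*(u + 1)*(u + 4)*(u - 5)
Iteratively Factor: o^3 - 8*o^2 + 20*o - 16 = (o - 2)*(o^2 - 6*o + 8) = (o - 4)*(o - 2)*(o - 2)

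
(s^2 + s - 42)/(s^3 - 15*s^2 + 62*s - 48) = (s + 7)/(s^2 - 9*s + 8)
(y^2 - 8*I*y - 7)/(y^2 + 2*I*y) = (y^2 - 8*I*y - 7)/(y*(y + 2*I))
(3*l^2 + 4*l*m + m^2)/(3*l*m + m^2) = (l + m)/m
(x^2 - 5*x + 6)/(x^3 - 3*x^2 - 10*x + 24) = (x - 3)/(x^2 - x - 12)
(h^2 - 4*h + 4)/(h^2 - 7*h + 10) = (h - 2)/(h - 5)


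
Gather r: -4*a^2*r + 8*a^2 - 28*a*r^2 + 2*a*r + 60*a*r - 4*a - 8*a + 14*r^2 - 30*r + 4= 8*a^2 - 12*a + r^2*(14 - 28*a) + r*(-4*a^2 + 62*a - 30) + 4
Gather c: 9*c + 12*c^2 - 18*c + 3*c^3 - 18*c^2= 3*c^3 - 6*c^2 - 9*c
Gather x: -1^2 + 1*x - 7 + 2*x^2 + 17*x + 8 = 2*x^2 + 18*x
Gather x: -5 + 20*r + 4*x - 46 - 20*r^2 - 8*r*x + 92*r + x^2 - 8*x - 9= -20*r^2 + 112*r + x^2 + x*(-8*r - 4) - 60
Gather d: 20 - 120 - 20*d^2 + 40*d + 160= -20*d^2 + 40*d + 60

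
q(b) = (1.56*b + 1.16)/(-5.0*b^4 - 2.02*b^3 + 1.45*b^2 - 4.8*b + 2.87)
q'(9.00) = 0.00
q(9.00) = -0.00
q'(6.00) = 0.00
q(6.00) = -0.00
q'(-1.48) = 2.29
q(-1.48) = 0.27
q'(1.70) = 0.13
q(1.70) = -0.07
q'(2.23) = 0.04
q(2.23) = -0.03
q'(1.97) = 0.07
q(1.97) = -0.05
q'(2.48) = 0.03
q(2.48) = -0.02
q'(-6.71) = 0.00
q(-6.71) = 0.00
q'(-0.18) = 0.74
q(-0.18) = 0.23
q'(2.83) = 0.02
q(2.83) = -0.02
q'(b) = (1.56*b + 1.16)*(20.0*b^3 + 6.06*b^2 - 2.9*b + 4.8)/(-5.0*b^4 - 2.02*b^3 + 1.45*b^2 - 4.8*b + 2.87)^2 + 1.56/(-5.0*b^4 - 2.02*b^3 + 1.45*b^2 - 4.8*b + 2.87)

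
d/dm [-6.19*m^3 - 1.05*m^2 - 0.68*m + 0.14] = -18.57*m^2 - 2.1*m - 0.68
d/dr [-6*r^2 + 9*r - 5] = 9 - 12*r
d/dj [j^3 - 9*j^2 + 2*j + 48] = 3*j^2 - 18*j + 2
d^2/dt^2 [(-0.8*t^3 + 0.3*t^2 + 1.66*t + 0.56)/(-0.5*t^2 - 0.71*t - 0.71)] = (4.44089209850063e-16*t^4 - 0.378439999999999*t^3 + 2.21868*t^2 + 4.76268*t + 1.20416)/(0.125*t^6 + 0.5325*t^5 + 1.28865*t^4 + 1.870211*t^3 + 1.829883*t^2 + 1.073733*t + 0.357911)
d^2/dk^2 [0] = 0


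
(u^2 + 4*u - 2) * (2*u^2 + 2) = 2*u^4 + 8*u^3 - 2*u^2 + 8*u - 4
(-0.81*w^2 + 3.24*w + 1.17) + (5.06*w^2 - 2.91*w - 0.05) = 4.25*w^2 + 0.33*w + 1.12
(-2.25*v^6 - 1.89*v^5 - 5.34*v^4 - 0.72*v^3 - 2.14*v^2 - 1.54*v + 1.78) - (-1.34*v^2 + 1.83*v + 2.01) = -2.25*v^6 - 1.89*v^5 - 5.34*v^4 - 0.72*v^3 - 0.8*v^2 - 3.37*v - 0.23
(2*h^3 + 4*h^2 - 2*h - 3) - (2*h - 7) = 2*h^3 + 4*h^2 - 4*h + 4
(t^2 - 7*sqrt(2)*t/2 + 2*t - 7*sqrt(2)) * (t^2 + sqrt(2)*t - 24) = t^4 - 5*sqrt(2)*t^3/2 + 2*t^3 - 31*t^2 - 5*sqrt(2)*t^2 - 62*t + 84*sqrt(2)*t + 168*sqrt(2)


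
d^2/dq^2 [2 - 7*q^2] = -14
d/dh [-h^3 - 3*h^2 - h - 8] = -3*h^2 - 6*h - 1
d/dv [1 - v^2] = -2*v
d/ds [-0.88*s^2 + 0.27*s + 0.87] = 0.27 - 1.76*s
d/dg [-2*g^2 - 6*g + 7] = -4*g - 6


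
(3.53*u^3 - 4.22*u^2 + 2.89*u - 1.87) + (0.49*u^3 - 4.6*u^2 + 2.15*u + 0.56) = 4.02*u^3 - 8.82*u^2 + 5.04*u - 1.31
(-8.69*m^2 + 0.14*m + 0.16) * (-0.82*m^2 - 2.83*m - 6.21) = 7.1258*m^4 + 24.4779*m^3 + 53.4375*m^2 - 1.3222*m - 0.9936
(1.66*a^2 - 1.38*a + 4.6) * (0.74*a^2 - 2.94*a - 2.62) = 1.2284*a^4 - 5.9016*a^3 + 3.112*a^2 - 9.9084*a - 12.052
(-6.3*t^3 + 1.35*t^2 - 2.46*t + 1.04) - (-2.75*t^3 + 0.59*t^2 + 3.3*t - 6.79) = -3.55*t^3 + 0.76*t^2 - 5.76*t + 7.83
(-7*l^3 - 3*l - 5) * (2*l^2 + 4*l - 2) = -14*l^5 - 28*l^4 + 8*l^3 - 22*l^2 - 14*l + 10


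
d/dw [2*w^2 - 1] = 4*w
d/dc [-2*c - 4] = -2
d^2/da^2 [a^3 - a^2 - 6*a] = 6*a - 2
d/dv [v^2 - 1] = 2*v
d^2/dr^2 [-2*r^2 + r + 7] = -4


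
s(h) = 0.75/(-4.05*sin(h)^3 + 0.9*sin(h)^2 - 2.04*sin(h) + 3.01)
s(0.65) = 0.62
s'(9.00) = -0.55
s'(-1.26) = 0.04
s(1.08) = -0.86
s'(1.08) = 4.65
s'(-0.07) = 0.17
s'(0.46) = 0.66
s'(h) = 0.75*(12.15*sin(h)^2*cos(h) - 1.8*sin(h)*cos(h) + 2.04*cos(h))/(-4.05*sin(h)^3 + 0.9*sin(h)^2 - 2.04*sin(h) + 3.01)^2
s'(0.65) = 2.21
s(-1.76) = 0.08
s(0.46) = 0.39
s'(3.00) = -0.20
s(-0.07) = 0.24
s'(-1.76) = -0.02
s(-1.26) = 0.08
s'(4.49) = -0.03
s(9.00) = 0.37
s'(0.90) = 12140.25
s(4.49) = 0.08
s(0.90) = 42.56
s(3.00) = 0.27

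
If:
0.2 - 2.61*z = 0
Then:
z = 0.08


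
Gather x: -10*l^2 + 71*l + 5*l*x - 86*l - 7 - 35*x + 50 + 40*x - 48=-10*l^2 - 15*l + x*(5*l + 5) - 5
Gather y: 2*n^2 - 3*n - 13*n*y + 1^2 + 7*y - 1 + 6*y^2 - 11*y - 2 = 2*n^2 - 3*n + 6*y^2 + y*(-13*n - 4) - 2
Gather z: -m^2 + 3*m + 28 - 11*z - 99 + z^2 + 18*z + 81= -m^2 + 3*m + z^2 + 7*z + 10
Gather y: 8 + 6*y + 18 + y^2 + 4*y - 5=y^2 + 10*y + 21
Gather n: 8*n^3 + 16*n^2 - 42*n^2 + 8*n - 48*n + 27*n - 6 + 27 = 8*n^3 - 26*n^2 - 13*n + 21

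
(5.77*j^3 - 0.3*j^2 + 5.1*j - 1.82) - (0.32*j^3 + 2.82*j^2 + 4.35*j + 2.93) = 5.45*j^3 - 3.12*j^2 + 0.75*j - 4.75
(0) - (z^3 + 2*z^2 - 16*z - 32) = -z^3 - 2*z^2 + 16*z + 32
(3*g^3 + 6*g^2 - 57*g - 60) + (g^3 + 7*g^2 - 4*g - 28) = 4*g^3 + 13*g^2 - 61*g - 88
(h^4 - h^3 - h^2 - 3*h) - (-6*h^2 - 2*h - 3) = h^4 - h^3 + 5*h^2 - h + 3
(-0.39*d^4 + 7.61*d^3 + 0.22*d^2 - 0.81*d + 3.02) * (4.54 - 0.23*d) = 0.0897*d^5 - 3.5209*d^4 + 34.4988*d^3 + 1.1851*d^2 - 4.372*d + 13.7108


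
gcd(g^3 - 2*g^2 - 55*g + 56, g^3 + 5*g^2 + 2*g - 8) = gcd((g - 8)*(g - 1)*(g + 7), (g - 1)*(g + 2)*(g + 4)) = g - 1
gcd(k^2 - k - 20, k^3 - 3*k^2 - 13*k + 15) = k - 5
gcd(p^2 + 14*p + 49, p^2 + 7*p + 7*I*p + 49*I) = p + 7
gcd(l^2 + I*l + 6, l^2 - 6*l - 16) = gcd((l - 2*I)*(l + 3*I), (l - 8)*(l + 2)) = 1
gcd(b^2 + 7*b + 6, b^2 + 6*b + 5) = b + 1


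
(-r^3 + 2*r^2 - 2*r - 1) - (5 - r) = -r^3 + 2*r^2 - r - 6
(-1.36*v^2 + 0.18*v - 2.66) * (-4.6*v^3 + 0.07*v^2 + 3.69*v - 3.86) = 6.256*v^5 - 0.9232*v^4 + 7.2302*v^3 + 5.7276*v^2 - 10.5102*v + 10.2676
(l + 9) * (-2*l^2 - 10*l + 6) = -2*l^3 - 28*l^2 - 84*l + 54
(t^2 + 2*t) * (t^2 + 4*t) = t^4 + 6*t^3 + 8*t^2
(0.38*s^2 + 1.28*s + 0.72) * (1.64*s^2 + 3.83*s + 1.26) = 0.6232*s^4 + 3.5546*s^3 + 6.562*s^2 + 4.3704*s + 0.9072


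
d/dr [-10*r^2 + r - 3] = 1 - 20*r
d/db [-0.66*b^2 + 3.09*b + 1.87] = 3.09 - 1.32*b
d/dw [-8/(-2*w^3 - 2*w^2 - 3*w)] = 8*(-6*w^2 - 4*w - 3)/(w^2*(2*w^2 + 2*w + 3)^2)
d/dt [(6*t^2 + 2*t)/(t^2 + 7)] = 2*(-t^2 + 42*t + 7)/(t^4 + 14*t^2 + 49)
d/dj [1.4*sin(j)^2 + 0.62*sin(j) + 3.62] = (2.8*sin(j) + 0.62)*cos(j)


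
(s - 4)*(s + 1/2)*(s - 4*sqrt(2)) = s^3 - 4*sqrt(2)*s^2 - 7*s^2/2 - 2*s + 14*sqrt(2)*s + 8*sqrt(2)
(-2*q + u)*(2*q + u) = -4*q^2 + u^2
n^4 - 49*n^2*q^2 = n^2*(n - 7*q)*(n + 7*q)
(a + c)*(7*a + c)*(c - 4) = 7*a^2*c - 28*a^2 + 8*a*c^2 - 32*a*c + c^3 - 4*c^2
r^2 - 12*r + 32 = (r - 8)*(r - 4)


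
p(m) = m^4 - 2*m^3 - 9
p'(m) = 4*m^3 - 6*m^2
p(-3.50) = 226.81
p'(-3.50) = -245.00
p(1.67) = -10.54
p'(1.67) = 1.90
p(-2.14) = 31.57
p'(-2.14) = -66.68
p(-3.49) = 224.37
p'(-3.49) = -243.11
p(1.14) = -10.27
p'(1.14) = -1.87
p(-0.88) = -7.04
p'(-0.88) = -7.37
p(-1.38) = -0.12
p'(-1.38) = -21.94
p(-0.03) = -9.00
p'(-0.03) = -0.01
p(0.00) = -9.00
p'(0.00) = 0.00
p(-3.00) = 126.00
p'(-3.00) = -162.00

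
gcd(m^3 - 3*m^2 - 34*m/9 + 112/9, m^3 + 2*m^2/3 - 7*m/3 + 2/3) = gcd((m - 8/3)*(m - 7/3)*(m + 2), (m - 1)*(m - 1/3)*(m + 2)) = m + 2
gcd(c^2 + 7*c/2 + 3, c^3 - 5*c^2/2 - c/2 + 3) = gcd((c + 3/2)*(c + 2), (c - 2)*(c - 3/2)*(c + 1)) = 1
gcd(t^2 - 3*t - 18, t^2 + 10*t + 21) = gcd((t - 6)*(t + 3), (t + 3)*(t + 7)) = t + 3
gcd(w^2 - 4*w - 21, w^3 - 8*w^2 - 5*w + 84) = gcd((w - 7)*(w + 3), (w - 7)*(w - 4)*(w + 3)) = w^2 - 4*w - 21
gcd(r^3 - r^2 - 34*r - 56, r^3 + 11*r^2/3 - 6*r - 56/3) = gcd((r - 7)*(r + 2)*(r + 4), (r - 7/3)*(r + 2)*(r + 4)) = r^2 + 6*r + 8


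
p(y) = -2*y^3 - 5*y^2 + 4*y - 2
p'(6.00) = -272.00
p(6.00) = -590.00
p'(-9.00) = -392.00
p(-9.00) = 1015.00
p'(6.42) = -307.50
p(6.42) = -711.62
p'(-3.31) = -28.64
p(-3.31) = 2.51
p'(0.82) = -8.23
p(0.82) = -3.18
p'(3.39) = -98.85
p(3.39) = -123.82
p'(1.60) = -27.36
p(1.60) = -16.59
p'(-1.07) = 7.83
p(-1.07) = -9.55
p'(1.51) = -24.78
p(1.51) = -14.25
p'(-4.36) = -66.46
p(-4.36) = 51.28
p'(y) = -6*y^2 - 10*y + 4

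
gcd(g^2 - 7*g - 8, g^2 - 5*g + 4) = 1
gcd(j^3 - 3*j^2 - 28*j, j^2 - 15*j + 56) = j - 7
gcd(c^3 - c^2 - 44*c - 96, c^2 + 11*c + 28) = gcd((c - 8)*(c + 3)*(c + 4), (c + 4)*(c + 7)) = c + 4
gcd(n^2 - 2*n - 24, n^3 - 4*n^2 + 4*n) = 1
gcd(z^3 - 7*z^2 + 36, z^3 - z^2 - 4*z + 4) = z + 2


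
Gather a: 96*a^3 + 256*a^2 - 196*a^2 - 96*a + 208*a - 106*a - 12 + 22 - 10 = 96*a^3 + 60*a^2 + 6*a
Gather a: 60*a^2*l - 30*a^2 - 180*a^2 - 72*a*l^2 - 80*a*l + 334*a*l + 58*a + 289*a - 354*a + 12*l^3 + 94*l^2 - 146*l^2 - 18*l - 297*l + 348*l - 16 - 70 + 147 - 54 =a^2*(60*l - 210) + a*(-72*l^2 + 254*l - 7) + 12*l^3 - 52*l^2 + 33*l + 7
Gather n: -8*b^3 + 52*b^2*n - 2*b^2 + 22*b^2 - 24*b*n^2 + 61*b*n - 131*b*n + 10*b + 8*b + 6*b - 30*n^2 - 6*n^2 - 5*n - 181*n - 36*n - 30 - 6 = -8*b^3 + 20*b^2 + 24*b + n^2*(-24*b - 36) + n*(52*b^2 - 70*b - 222) - 36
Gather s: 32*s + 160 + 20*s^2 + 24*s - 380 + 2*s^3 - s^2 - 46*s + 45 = 2*s^3 + 19*s^2 + 10*s - 175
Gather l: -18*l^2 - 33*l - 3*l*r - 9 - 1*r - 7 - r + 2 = -18*l^2 + l*(-3*r - 33) - 2*r - 14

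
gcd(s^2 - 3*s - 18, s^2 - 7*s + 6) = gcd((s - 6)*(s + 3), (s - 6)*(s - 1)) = s - 6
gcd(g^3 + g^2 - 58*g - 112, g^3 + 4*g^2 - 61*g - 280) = g^2 - g - 56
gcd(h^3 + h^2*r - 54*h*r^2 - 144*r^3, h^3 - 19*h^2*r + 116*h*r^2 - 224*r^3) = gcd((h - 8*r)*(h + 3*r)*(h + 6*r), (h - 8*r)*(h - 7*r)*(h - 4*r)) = -h + 8*r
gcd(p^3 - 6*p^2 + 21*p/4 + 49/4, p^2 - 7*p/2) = p - 7/2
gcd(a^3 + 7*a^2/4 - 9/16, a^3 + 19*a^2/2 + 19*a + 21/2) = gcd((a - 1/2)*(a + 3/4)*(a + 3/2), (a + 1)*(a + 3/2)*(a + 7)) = a + 3/2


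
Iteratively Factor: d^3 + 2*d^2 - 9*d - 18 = (d + 3)*(d^2 - d - 6) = (d + 2)*(d + 3)*(d - 3)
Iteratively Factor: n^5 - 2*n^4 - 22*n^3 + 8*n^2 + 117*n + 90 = (n + 3)*(n^4 - 5*n^3 - 7*n^2 + 29*n + 30) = (n + 2)*(n + 3)*(n^3 - 7*n^2 + 7*n + 15) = (n - 3)*(n + 2)*(n + 3)*(n^2 - 4*n - 5) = (n - 5)*(n - 3)*(n + 2)*(n + 3)*(n + 1)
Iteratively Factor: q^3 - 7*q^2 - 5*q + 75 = (q + 3)*(q^2 - 10*q + 25) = (q - 5)*(q + 3)*(q - 5)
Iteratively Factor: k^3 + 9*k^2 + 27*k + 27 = (k + 3)*(k^2 + 6*k + 9) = (k + 3)^2*(k + 3)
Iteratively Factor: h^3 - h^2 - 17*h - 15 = (h + 3)*(h^2 - 4*h - 5) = (h + 1)*(h + 3)*(h - 5)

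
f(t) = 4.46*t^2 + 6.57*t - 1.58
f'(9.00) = 86.85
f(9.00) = 418.81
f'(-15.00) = -127.23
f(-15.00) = 903.37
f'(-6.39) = -50.43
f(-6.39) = 138.55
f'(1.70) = 21.73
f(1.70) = 22.48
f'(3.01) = 33.42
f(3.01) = 58.60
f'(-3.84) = -27.68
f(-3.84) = 38.96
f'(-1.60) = -7.70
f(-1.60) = -0.67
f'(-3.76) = -26.97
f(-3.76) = 36.77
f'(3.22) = 35.29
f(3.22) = 65.82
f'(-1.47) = -6.54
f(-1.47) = -1.60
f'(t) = 8.92*t + 6.57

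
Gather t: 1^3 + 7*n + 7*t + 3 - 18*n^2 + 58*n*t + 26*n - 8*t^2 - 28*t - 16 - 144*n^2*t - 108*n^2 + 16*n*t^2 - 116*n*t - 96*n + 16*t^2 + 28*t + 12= -126*n^2 - 63*n + t^2*(16*n + 8) + t*(-144*n^2 - 58*n + 7)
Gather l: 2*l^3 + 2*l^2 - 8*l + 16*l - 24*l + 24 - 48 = 2*l^3 + 2*l^2 - 16*l - 24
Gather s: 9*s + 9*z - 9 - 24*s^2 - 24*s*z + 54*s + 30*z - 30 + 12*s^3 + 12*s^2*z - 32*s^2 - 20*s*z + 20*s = 12*s^3 + s^2*(12*z - 56) + s*(83 - 44*z) + 39*z - 39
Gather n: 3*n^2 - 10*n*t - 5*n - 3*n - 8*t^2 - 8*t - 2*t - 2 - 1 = 3*n^2 + n*(-10*t - 8) - 8*t^2 - 10*t - 3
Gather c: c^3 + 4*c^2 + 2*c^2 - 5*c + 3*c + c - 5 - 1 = c^3 + 6*c^2 - c - 6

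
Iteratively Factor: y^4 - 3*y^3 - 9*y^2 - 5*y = (y - 5)*(y^3 + 2*y^2 + y) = (y - 5)*(y + 1)*(y^2 + y) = (y - 5)*(y + 1)^2*(y)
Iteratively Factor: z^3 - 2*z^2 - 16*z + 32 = (z + 4)*(z^2 - 6*z + 8) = (z - 4)*(z + 4)*(z - 2)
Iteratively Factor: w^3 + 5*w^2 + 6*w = (w + 2)*(w^2 + 3*w) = (w + 2)*(w + 3)*(w)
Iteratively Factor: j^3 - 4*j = (j - 2)*(j^2 + 2*j) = (j - 2)*(j + 2)*(j)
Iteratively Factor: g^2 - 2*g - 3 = (g + 1)*(g - 3)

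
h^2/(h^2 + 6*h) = h/(h + 6)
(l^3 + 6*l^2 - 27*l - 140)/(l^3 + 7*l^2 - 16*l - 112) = (l - 5)/(l - 4)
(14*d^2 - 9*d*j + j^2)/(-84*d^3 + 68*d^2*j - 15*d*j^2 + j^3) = -1/(6*d - j)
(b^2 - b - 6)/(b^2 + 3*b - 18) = (b + 2)/(b + 6)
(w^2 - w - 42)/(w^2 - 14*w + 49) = (w + 6)/(w - 7)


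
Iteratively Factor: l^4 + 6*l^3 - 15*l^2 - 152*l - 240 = (l - 5)*(l^3 + 11*l^2 + 40*l + 48) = (l - 5)*(l + 4)*(l^2 + 7*l + 12) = (l - 5)*(l + 4)^2*(l + 3)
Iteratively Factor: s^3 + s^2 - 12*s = (s - 3)*(s^2 + 4*s) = (s - 3)*(s + 4)*(s)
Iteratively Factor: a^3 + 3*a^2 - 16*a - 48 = (a + 4)*(a^2 - a - 12) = (a - 4)*(a + 4)*(a + 3)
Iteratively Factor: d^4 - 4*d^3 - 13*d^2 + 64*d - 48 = (d - 4)*(d^3 - 13*d + 12) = (d - 4)*(d + 4)*(d^2 - 4*d + 3) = (d - 4)*(d - 3)*(d + 4)*(d - 1)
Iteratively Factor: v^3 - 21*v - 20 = (v + 4)*(v^2 - 4*v - 5) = (v + 1)*(v + 4)*(v - 5)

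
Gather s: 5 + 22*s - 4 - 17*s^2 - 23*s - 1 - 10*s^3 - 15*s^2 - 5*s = -10*s^3 - 32*s^2 - 6*s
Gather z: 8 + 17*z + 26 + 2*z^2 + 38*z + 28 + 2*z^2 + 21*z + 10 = 4*z^2 + 76*z + 72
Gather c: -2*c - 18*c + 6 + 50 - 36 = 20 - 20*c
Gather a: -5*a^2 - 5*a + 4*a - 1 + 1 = -5*a^2 - a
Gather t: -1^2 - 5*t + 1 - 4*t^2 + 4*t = -4*t^2 - t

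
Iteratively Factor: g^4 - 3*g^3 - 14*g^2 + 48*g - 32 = (g + 4)*(g^3 - 7*g^2 + 14*g - 8) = (g - 1)*(g + 4)*(g^2 - 6*g + 8) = (g - 2)*(g - 1)*(g + 4)*(g - 4)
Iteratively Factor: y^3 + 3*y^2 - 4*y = (y)*(y^2 + 3*y - 4) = y*(y + 4)*(y - 1)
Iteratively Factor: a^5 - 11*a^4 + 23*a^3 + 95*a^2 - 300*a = (a - 5)*(a^4 - 6*a^3 - 7*a^2 + 60*a) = (a - 5)^2*(a^3 - a^2 - 12*a) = (a - 5)^2*(a - 4)*(a^2 + 3*a) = (a - 5)^2*(a - 4)*(a + 3)*(a)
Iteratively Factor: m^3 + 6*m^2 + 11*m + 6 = (m + 1)*(m^2 + 5*m + 6) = (m + 1)*(m + 3)*(m + 2)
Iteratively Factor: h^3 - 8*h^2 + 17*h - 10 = (h - 2)*(h^2 - 6*h + 5) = (h - 2)*(h - 1)*(h - 5)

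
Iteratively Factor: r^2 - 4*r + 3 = (r - 1)*(r - 3)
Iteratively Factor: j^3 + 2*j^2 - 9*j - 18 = (j + 3)*(j^2 - j - 6) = (j - 3)*(j + 3)*(j + 2)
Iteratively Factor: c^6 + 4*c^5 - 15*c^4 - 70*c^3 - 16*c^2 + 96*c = (c + 2)*(c^5 + 2*c^4 - 19*c^3 - 32*c^2 + 48*c) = (c + 2)*(c + 3)*(c^4 - c^3 - 16*c^2 + 16*c) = (c + 2)*(c + 3)*(c + 4)*(c^3 - 5*c^2 + 4*c) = c*(c + 2)*(c + 3)*(c + 4)*(c^2 - 5*c + 4) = c*(c - 4)*(c + 2)*(c + 3)*(c + 4)*(c - 1)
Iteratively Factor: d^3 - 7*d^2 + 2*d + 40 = (d + 2)*(d^2 - 9*d + 20) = (d - 5)*(d + 2)*(d - 4)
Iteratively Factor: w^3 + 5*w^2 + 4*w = (w)*(w^2 + 5*w + 4) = w*(w + 4)*(w + 1)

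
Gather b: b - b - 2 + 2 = 0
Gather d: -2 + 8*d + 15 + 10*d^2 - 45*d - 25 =10*d^2 - 37*d - 12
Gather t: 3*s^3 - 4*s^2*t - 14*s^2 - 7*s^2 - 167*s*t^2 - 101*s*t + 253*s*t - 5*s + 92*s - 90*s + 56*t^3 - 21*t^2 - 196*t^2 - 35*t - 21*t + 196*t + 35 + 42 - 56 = 3*s^3 - 21*s^2 - 3*s + 56*t^3 + t^2*(-167*s - 217) + t*(-4*s^2 + 152*s + 140) + 21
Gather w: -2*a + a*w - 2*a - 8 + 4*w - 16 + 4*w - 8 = -4*a + w*(a + 8) - 32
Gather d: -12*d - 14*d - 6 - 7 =-26*d - 13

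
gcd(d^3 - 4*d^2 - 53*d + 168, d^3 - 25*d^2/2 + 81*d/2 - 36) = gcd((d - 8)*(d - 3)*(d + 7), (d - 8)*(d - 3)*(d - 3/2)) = d^2 - 11*d + 24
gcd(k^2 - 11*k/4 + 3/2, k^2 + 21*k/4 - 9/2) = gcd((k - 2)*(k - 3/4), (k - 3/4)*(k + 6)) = k - 3/4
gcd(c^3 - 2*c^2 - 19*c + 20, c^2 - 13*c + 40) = c - 5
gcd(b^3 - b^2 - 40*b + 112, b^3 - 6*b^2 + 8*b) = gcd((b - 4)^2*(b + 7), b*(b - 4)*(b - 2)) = b - 4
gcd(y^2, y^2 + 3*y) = y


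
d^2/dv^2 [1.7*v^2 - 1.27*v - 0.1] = 3.40000000000000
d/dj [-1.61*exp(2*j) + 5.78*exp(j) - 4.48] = (5.78 - 3.22*exp(j))*exp(j)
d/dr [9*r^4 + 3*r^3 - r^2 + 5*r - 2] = 36*r^3 + 9*r^2 - 2*r + 5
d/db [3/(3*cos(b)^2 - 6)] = 4*sin(2*b)/(3 - cos(2*b))^2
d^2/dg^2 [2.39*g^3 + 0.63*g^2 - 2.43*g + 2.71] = 14.34*g + 1.26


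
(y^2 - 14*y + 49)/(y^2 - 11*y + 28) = (y - 7)/(y - 4)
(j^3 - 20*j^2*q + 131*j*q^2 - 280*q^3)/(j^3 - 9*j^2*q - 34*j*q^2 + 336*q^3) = (j - 5*q)/(j + 6*q)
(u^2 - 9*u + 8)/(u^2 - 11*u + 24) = (u - 1)/(u - 3)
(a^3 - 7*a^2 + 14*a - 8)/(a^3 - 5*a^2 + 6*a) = (a^2 - 5*a + 4)/(a*(a - 3))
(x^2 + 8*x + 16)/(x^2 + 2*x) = (x^2 + 8*x + 16)/(x*(x + 2))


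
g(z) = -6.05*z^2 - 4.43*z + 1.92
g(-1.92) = -11.88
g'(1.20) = -18.95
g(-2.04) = -14.22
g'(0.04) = -4.91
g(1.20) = -12.11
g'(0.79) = -13.99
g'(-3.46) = 37.44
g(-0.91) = 0.94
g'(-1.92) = 18.80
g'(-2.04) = 20.25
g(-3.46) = -55.18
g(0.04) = 1.73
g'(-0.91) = 6.58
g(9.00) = -528.00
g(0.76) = -4.94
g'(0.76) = -13.63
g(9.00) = -528.00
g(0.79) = -5.36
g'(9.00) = -113.33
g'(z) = -12.1*z - 4.43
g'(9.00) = -113.33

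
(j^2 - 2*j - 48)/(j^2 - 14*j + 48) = (j + 6)/(j - 6)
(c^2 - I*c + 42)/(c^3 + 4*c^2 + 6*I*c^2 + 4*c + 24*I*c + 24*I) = (c - 7*I)/(c^2 + 4*c + 4)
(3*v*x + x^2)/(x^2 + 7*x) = (3*v + x)/(x + 7)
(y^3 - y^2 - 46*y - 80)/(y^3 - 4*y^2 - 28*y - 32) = (y + 5)/(y + 2)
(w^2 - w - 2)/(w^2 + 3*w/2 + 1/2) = 2*(w - 2)/(2*w + 1)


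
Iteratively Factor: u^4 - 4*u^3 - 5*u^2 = (u - 5)*(u^3 + u^2) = u*(u - 5)*(u^2 + u) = u*(u - 5)*(u + 1)*(u)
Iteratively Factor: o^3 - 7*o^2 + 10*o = (o)*(o^2 - 7*o + 10) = o*(o - 5)*(o - 2)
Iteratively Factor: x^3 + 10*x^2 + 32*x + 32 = (x + 2)*(x^2 + 8*x + 16) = (x + 2)*(x + 4)*(x + 4)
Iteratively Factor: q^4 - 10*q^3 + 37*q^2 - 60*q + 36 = (q - 3)*(q^3 - 7*q^2 + 16*q - 12) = (q - 3)*(q - 2)*(q^2 - 5*q + 6) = (q - 3)*(q - 2)^2*(q - 3)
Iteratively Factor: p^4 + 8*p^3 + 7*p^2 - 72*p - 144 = (p + 4)*(p^3 + 4*p^2 - 9*p - 36) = (p + 4)^2*(p^2 - 9) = (p + 3)*(p + 4)^2*(p - 3)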